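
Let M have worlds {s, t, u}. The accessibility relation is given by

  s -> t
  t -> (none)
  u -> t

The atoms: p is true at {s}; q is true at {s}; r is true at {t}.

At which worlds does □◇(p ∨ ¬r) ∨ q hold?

{s, t}

s: □◇(p ∨ ¬r) is F, q is T. ✓
t: □◇(p ∨ ¬r) is T, q is F. ✓
u: □◇(p ∨ ¬r) is F, q is F. ✗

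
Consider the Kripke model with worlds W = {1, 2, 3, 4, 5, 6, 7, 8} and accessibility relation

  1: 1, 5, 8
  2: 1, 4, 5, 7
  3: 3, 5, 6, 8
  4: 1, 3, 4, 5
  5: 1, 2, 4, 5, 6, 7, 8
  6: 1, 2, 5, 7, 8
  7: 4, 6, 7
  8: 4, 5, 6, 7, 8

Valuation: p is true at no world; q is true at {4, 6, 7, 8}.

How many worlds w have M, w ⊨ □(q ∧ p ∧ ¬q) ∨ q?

4

1: □(q ∧ p ∧ ¬q) is F, q is F. ✗
2: □(q ∧ p ∧ ¬q) is F, q is F. ✗
3: □(q ∧ p ∧ ¬q) is F, q is F. ✗
4: □(q ∧ p ∧ ¬q) is F, q is T. ✓
5: □(q ∧ p ∧ ¬q) is F, q is F. ✗
6: □(q ∧ p ∧ ¬q) is F, q is T. ✓
7: □(q ∧ p ∧ ¬q) is F, q is T. ✓
8: □(q ∧ p ∧ ¬q) is F, q is T. ✓
Satisfying worlds: {4, 6, 7, 8}.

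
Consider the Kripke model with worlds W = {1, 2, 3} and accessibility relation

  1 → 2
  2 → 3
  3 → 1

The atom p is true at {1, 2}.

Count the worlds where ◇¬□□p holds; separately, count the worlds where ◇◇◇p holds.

1 and 2

For ◇¬□□p:
1: successors {2}; ¬□□p there: 2:F. ✗
2: successors {3}; ¬□□p there: 3:F. ✗
3: successors {1}; ¬□□p there: 1:T. ✓
— 1 world.
For ◇◇◇p:
1: successors {2}; ◇◇p there: 2:T. ✓
2: successors {3}; ◇◇p there: 3:T. ✓
3: successors {1}; ◇◇p there: 1:F. ✗
— 2 worlds.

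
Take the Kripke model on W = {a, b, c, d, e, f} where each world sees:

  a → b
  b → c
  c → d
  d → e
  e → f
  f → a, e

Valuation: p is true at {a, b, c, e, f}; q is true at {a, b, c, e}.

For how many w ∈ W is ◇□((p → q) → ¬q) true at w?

3

a: successors {b}; □((p → q) → ¬q) there: b:F. ✗
b: successors {c}; □((p → q) → ¬q) there: c:T. ✓
c: successors {d}; □((p → q) → ¬q) there: d:F. ✗
d: successors {e}; □((p → q) → ¬q) there: e:T. ✓
e: successors {f}; □((p → q) → ¬q) there: f:F. ✗
f: successors {a, e}; □((p → q) → ¬q) there: a:F, e:T. ✓
Satisfying worlds: {b, d, f}.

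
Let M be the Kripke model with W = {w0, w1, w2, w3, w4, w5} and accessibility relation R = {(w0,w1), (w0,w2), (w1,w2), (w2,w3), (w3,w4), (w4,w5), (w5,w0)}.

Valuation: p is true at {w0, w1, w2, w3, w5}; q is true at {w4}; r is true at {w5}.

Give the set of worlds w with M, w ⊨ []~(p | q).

∅

w0: successors {w1, w2}; ~(p | q) there: w1:F, w2:F. ✗
w1: successors {w2}; ~(p | q) there: w2:F. ✗
w2: successors {w3}; ~(p | q) there: w3:F. ✗
w3: successors {w4}; ~(p | q) there: w4:F. ✗
w4: successors {w5}; ~(p | q) there: w5:F. ✗
w5: successors {w0}; ~(p | q) there: w0:F. ✗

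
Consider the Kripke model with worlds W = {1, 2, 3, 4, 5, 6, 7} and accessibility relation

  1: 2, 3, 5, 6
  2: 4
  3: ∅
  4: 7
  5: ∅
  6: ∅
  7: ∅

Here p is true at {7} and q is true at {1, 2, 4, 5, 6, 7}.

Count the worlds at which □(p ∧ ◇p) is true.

4

1: successors {2, 3, 5, 6}; p ∧ ◇p there: 2:F, 3:F, 5:F, 6:F. ✗
2: successors {4}; p ∧ ◇p there: 4:F. ✗
3: no successors, so □(p ∧ ◇p) holds vacuously. ✓
4: successors {7}; p ∧ ◇p there: 7:F. ✗
5: no successors, so □(p ∧ ◇p) holds vacuously. ✓
6: no successors, so □(p ∧ ◇p) holds vacuously. ✓
7: no successors, so □(p ∧ ◇p) holds vacuously. ✓
Satisfying worlds: {3, 5, 6, 7}.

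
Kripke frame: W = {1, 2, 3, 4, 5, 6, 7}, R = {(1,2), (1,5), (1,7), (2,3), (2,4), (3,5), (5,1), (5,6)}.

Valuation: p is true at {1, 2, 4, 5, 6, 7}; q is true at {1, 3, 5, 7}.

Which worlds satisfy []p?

1: successors {2, 5, 7}; p there: 2:T, 5:T, 7:T. ✓
2: successors {3, 4}; p there: 3:F, 4:T. ✗
3: successors {5}; p there: 5:T. ✓
4: no successors, so []p holds vacuously. ✓
5: successors {1, 6}; p there: 1:T, 6:T. ✓
6: no successors, so []p holds vacuously. ✓
7: no successors, so []p holds vacuously. ✓

{1, 3, 4, 5, 6, 7}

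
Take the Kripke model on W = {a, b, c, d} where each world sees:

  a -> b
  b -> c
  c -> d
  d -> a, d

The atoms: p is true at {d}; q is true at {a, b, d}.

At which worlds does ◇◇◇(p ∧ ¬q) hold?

a: successors {b}; ◇◇(p ∧ ¬q) there: b:F. ✗
b: successors {c}; ◇◇(p ∧ ¬q) there: c:F. ✗
c: successors {d}; ◇◇(p ∧ ¬q) there: d:F. ✗
d: successors {a, d}; ◇◇(p ∧ ¬q) there: a:F, d:F. ✗

∅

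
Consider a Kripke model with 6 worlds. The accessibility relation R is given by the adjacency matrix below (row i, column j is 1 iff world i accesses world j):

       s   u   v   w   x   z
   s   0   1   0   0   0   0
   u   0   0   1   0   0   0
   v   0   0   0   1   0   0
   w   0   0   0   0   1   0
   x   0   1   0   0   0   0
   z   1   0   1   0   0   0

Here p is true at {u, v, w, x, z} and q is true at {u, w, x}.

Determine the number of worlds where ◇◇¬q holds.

2

s: successors {u}; ◇¬q there: u:T. ✓
u: successors {v}; ◇¬q there: v:F. ✗
v: successors {w}; ◇¬q there: w:F. ✗
w: successors {x}; ◇¬q there: x:F. ✗
x: successors {u}; ◇¬q there: u:T. ✓
z: successors {s, v}; ◇¬q there: s:F, v:F. ✗
Satisfying worlds: {s, x}.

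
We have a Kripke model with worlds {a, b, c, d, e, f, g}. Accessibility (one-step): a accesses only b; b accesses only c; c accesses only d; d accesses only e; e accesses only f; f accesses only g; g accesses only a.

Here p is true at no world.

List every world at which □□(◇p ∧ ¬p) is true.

a: successors {b}; □(◇p ∧ ¬p) there: b:F. ✗
b: successors {c}; □(◇p ∧ ¬p) there: c:F. ✗
c: successors {d}; □(◇p ∧ ¬p) there: d:F. ✗
d: successors {e}; □(◇p ∧ ¬p) there: e:F. ✗
e: successors {f}; □(◇p ∧ ¬p) there: f:F. ✗
f: successors {g}; □(◇p ∧ ¬p) there: g:F. ✗
g: successors {a}; □(◇p ∧ ¬p) there: a:F. ✗

∅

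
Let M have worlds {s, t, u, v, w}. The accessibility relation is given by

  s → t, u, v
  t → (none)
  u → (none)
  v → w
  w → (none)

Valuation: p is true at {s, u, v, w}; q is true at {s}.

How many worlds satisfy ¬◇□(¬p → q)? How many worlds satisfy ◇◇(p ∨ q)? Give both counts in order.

3 and 1

For ¬◇□(¬p → q):
s: ◇□(¬p → q) is T. ✗
t: ◇□(¬p → q) is F. ✓
u: ◇□(¬p → q) is F. ✓
v: ◇□(¬p → q) is T. ✗
w: ◇□(¬p → q) is F. ✓
— 3 worlds.
For ◇◇(p ∨ q):
s: successors {t, u, v}; ◇(p ∨ q) there: t:F, u:F, v:T. ✓
t: no successors, so ◇◇(p ∨ q) fails. ✗
u: no successors, so ◇◇(p ∨ q) fails. ✗
v: successors {w}; ◇(p ∨ q) there: w:F. ✗
w: no successors, so ◇◇(p ∨ q) fails. ✗
— 1 world.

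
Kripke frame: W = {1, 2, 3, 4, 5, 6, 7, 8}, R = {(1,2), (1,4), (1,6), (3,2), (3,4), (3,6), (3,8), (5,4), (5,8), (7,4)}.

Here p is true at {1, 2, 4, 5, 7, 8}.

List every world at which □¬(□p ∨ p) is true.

1: successors {2, 4, 6}; ¬(□p ∨ p) there: 2:F, 4:F, 6:F. ✗
2: no successors, so □¬(□p ∨ p) holds vacuously. ✓
3: successors {2, 4, 6, 8}; ¬(□p ∨ p) there: 2:F, 4:F, 6:F, 8:F. ✗
4: no successors, so □¬(□p ∨ p) holds vacuously. ✓
5: successors {4, 8}; ¬(□p ∨ p) there: 4:F, 8:F. ✗
6: no successors, so □¬(□p ∨ p) holds vacuously. ✓
7: successors {4}; ¬(□p ∨ p) there: 4:F. ✗
8: no successors, so □¬(□p ∨ p) holds vacuously. ✓

{2, 4, 6, 8}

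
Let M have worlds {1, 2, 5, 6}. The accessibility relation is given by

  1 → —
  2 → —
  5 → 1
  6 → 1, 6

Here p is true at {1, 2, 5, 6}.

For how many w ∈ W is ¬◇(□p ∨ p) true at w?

2

1: ◇(□p ∨ p) is F. ✓
2: ◇(□p ∨ p) is F. ✓
5: ◇(□p ∨ p) is T. ✗
6: ◇(□p ∨ p) is T. ✗
Satisfying worlds: {1, 2}.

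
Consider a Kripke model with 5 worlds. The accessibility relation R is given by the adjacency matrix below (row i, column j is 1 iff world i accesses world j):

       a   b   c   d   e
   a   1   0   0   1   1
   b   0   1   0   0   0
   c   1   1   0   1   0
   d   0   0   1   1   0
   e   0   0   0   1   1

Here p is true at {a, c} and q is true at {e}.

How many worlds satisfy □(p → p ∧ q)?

a: successors {a, d, e}; p → p ∧ q there: a:F, d:T, e:T. ✗
b: successors {b}; p → p ∧ q there: b:T. ✓
c: successors {a, b, d}; p → p ∧ q there: a:F, b:T, d:T. ✗
d: successors {c, d}; p → p ∧ q there: c:F, d:T. ✗
e: successors {d, e}; p → p ∧ q there: d:T, e:T. ✓
Satisfying worlds: {b, e}.

2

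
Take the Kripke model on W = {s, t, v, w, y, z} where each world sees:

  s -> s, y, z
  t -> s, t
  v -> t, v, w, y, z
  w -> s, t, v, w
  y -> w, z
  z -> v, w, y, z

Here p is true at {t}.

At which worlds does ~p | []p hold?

s: ~p is T, []p is F. ✓
t: ~p is F, []p is F. ✗
v: ~p is T, []p is F. ✓
w: ~p is T, []p is F. ✓
y: ~p is T, []p is F. ✓
z: ~p is T, []p is F. ✓

{s, v, w, y, z}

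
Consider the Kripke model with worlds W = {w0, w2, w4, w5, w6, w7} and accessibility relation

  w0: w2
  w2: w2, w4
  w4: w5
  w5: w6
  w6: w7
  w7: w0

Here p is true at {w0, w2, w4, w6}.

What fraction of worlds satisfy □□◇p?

w0: successors {w2}; □◇p there: w2:F. ✗
w2: successors {w2, w4}; □◇p there: w2:F, w4:T. ✗
w4: successors {w5}; □◇p there: w5:F. ✗
w5: successors {w6}; □◇p there: w6:T. ✓
w6: successors {w7}; □◇p there: w7:T. ✓
w7: successors {w0}; □◇p there: w0:T. ✓
That's 3 of 6 worlds, so 3/6 = 1/2.

1/2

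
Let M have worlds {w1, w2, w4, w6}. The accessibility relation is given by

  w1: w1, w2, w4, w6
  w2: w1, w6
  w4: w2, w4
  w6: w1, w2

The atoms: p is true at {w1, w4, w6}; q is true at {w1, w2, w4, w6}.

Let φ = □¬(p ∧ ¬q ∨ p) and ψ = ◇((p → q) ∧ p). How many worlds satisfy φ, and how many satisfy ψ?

For □¬(p ∧ ¬q ∨ p):
w1: successors {w1, w2, w4, w6}; ¬(p ∧ ¬q ∨ p) there: w1:F, w2:T, w4:F, w6:F. ✗
w2: successors {w1, w6}; ¬(p ∧ ¬q ∨ p) there: w1:F, w6:F. ✗
w4: successors {w2, w4}; ¬(p ∧ ¬q ∨ p) there: w2:T, w4:F. ✗
w6: successors {w1, w2}; ¬(p ∧ ¬q ∨ p) there: w1:F, w2:T. ✗
— 0 worlds.
For ◇((p → q) ∧ p):
w1: successors {w1, w2, w4, w6}; (p → q) ∧ p there: w1:T, w2:F, w4:T, w6:T. ✓
w2: successors {w1, w6}; (p → q) ∧ p there: w1:T, w6:T. ✓
w4: successors {w2, w4}; (p → q) ∧ p there: w2:F, w4:T. ✓
w6: successors {w1, w2}; (p → q) ∧ p there: w1:T, w2:F. ✓
— 4 worlds.

0 and 4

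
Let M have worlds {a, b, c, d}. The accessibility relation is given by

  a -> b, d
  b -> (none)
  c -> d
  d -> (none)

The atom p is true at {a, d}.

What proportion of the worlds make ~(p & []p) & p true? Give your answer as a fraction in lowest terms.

1/4

a: ~(p & []p) is T, p is T. ✓
b: ~(p & []p) is T, p is F. ✗
c: ~(p & []p) is T, p is F. ✗
d: ~(p & []p) is F, p is T. ✗
That's 1 of 4 worlds, so 1/4.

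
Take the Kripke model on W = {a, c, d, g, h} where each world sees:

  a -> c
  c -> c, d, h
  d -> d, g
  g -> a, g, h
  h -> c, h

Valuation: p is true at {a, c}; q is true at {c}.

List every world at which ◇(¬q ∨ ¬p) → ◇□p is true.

a: ◇(¬q ∨ ¬p) is F, ◇□p is F. ✓
c: ◇(¬q ∨ ¬p) is T, ◇□p is F. ✗
d: ◇(¬q ∨ ¬p) is T, ◇□p is F. ✗
g: ◇(¬q ∨ ¬p) is T, ◇□p is T. ✓
h: ◇(¬q ∨ ¬p) is T, ◇□p is F. ✗

{a, g}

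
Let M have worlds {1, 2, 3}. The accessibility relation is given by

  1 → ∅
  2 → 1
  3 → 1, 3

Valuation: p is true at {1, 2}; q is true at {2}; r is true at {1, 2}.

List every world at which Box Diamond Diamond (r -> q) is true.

1: no successors, so Box Diamond Diamond (r -> q) holds vacuously. ✓
2: successors {1}; Diamond Diamond (r -> q) there: 1:F. ✗
3: successors {1, 3}; Diamond Diamond (r -> q) there: 1:F, 3:T. ✗

{1}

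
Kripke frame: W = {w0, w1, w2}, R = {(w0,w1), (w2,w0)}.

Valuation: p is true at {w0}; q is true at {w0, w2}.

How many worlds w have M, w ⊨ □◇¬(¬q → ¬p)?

1

w0: successors {w1}; ◇¬(¬q → ¬p) there: w1:F. ✗
w1: no successors, so □◇¬(¬q → ¬p) holds vacuously. ✓
w2: successors {w0}; ◇¬(¬q → ¬p) there: w0:F. ✗
Satisfying worlds: {w1}.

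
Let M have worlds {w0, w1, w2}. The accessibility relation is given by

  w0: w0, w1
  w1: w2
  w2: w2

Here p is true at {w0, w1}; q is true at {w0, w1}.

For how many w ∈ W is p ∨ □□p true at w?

w0: p is T, □□p is F. ✓
w1: p is T, □□p is F. ✓
w2: p is F, □□p is F. ✗
Satisfying worlds: {w0, w1}.

2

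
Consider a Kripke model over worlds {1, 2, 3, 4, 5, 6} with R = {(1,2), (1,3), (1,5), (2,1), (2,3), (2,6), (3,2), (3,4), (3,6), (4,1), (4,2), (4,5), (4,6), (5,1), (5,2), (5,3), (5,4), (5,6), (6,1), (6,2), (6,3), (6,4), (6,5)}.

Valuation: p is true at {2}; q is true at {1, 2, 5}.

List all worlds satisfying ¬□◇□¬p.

{1, 3, 4, 5, 6}

1: □◇□¬p is F. ✓
2: □◇□¬p is T. ✗
3: □◇□¬p is F. ✓
4: □◇□¬p is F. ✓
5: □◇□¬p is F. ✓
6: □◇□¬p is F. ✓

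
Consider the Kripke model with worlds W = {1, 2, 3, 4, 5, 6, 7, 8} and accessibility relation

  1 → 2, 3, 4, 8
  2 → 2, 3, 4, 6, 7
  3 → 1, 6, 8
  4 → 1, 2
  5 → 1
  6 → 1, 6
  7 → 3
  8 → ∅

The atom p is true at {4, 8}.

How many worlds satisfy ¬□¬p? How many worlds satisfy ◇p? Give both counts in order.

3 and 3

For ¬□¬p:
1: □¬p is F. ✓
2: □¬p is F. ✓
3: □¬p is F. ✓
4: □¬p is T. ✗
5: □¬p is T. ✗
6: □¬p is T. ✗
7: □¬p is T. ✗
8: □¬p is T. ✗
— 3 worlds.
For ◇p:
1: successors {2, 3, 4, 8}; p there: 2:F, 3:F, 4:T, 8:T. ✓
2: successors {2, 3, 4, 6, 7}; p there: 2:F, 3:F, 4:T, 6:F, 7:F. ✓
3: successors {1, 6, 8}; p there: 1:F, 6:F, 8:T. ✓
4: successors {1, 2}; p there: 1:F, 2:F. ✗
5: successors {1}; p there: 1:F. ✗
6: successors {1, 6}; p there: 1:F, 6:F. ✗
7: successors {3}; p there: 3:F. ✗
8: no successors, so ◇p fails. ✗
— 3 worlds.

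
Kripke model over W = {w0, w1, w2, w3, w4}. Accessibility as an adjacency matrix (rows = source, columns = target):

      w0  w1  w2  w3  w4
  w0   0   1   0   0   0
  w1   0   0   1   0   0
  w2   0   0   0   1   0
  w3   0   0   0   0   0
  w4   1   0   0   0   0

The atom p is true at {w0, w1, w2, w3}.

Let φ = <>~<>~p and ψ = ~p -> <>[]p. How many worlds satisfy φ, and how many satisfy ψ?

4 and 5

For <>~<>~p:
w0: successors {w1}; ~<>~p there: w1:T. ✓
w1: successors {w2}; ~<>~p there: w2:T. ✓
w2: successors {w3}; ~<>~p there: w3:T. ✓
w3: no successors, so <>~<>~p fails. ✗
w4: successors {w0}; ~<>~p there: w0:T. ✓
— 4 worlds.
For ~p -> <>[]p:
w0: ~p is F, <>[]p is T. ✓
w1: ~p is F, <>[]p is T. ✓
w2: ~p is F, <>[]p is T. ✓
w3: ~p is F, <>[]p is F. ✓
w4: ~p is T, <>[]p is T. ✓
— 5 worlds.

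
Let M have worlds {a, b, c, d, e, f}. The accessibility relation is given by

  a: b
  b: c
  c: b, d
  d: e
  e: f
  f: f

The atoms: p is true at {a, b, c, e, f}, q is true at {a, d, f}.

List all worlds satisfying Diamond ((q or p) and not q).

{a, b, c, d}

a: successors {b}; (q or p) and not q there: b:T. ✓
b: successors {c}; (q or p) and not q there: c:T. ✓
c: successors {b, d}; (q or p) and not q there: b:T, d:F. ✓
d: successors {e}; (q or p) and not q there: e:T. ✓
e: successors {f}; (q or p) and not q there: f:F. ✗
f: successors {f}; (q or p) and not q there: f:F. ✗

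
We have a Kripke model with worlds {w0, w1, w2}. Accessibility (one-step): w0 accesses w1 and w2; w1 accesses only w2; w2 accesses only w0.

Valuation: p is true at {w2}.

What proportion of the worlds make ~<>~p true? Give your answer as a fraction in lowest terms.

1/3

w0: <>~p is T. ✗
w1: <>~p is F. ✓
w2: <>~p is T. ✗
That's 1 of 3 worlds, so 1/3.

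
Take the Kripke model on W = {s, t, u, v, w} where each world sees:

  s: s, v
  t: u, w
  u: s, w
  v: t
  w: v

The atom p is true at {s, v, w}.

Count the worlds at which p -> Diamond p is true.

4

s: p is T, Diamond p is T. ✓
t: p is F, Diamond p is T. ✓
u: p is F, Diamond p is T. ✓
v: p is T, Diamond p is F. ✗
w: p is T, Diamond p is T. ✓
Satisfying worlds: {s, t, u, w}.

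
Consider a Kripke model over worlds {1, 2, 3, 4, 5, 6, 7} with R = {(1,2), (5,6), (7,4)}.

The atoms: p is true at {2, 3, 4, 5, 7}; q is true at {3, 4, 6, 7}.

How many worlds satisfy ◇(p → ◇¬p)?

1

1: successors {2}; p → ◇¬p there: 2:F. ✗
2: no successors, so ◇(p → ◇¬p) fails. ✗
3: no successors, so ◇(p → ◇¬p) fails. ✗
4: no successors, so ◇(p → ◇¬p) fails. ✗
5: successors {6}; p → ◇¬p there: 6:T. ✓
6: no successors, so ◇(p → ◇¬p) fails. ✗
7: successors {4}; p → ◇¬p there: 4:F. ✗
Satisfying worlds: {5}.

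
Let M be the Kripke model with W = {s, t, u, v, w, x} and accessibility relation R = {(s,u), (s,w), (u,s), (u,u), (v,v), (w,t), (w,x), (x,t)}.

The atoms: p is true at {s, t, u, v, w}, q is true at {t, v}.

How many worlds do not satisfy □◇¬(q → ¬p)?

s: successors {u, w}; ◇¬(q → ¬p) there: u:F, w:T. ✗
t: no successors, so □◇¬(q → ¬p) holds vacuously. ✓
u: successors {s, u}; ◇¬(q → ¬p) there: s:F, u:F. ✗
v: successors {v}; ◇¬(q → ¬p) there: v:T. ✓
w: successors {t, x}; ◇¬(q → ¬p) there: t:F, x:T. ✗
x: successors {t}; ◇¬(q → ¬p) there: t:F. ✗
Satisfying worlds: {t, v}.
So □◇¬(q → ¬p) fails at the other 4 worlds.

4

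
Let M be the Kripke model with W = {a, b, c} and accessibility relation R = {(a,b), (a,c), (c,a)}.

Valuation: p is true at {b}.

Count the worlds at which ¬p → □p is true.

a: ¬p is T, □p is F. ✗
b: ¬p is F, □p is T. ✓
c: ¬p is T, □p is F. ✗
Satisfying worlds: {b}.

1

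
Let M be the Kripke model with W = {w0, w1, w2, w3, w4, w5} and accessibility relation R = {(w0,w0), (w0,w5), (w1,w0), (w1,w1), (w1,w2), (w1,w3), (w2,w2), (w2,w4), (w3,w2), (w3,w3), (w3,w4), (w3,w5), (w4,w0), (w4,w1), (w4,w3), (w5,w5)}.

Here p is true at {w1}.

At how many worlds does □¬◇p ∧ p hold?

0

w0: □¬◇p is T, p is F. ✗
w1: □¬◇p is F, p is T. ✗
w2: □¬◇p is F, p is F. ✗
w3: □¬◇p is F, p is F. ✗
w4: □¬◇p is F, p is F. ✗
w5: □¬◇p is T, p is F. ✗
Satisfying worlds: ∅.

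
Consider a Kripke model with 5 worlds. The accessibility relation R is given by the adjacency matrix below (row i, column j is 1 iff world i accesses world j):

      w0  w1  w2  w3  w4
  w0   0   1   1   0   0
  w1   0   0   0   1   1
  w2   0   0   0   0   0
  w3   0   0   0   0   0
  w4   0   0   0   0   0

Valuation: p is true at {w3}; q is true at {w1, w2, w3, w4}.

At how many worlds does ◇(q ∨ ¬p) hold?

w0: successors {w1, w2}; q ∨ ¬p there: w1:T, w2:T. ✓
w1: successors {w3, w4}; q ∨ ¬p there: w3:T, w4:T. ✓
w2: no successors, so ◇(q ∨ ¬p) fails. ✗
w3: no successors, so ◇(q ∨ ¬p) fails. ✗
w4: no successors, so ◇(q ∨ ¬p) fails. ✗
Satisfying worlds: {w0, w1}.

2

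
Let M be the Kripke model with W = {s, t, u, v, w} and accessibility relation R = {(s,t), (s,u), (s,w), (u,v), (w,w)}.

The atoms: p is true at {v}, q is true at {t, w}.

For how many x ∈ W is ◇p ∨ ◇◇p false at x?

3

s: ◇p is F, ◇◇p is T. ✓
t: ◇p is F, ◇◇p is F. ✗
u: ◇p is T, ◇◇p is F. ✓
v: ◇p is F, ◇◇p is F. ✗
w: ◇p is F, ◇◇p is F. ✗
Satisfying worlds: {s, u}.
So ◇p ∨ ◇◇p fails at the other 3 worlds.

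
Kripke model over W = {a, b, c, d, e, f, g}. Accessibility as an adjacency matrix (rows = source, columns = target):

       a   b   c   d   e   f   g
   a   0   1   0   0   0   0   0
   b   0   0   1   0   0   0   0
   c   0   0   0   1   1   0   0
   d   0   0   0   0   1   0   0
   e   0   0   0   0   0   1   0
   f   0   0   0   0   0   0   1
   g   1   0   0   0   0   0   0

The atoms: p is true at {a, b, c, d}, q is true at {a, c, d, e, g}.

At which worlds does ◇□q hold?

{a, b, c, e, f}

a: successors {b}; □q there: b:T. ✓
b: successors {c}; □q there: c:T. ✓
c: successors {d, e}; □q there: d:T, e:F. ✓
d: successors {e}; □q there: e:F. ✗
e: successors {f}; □q there: f:T. ✓
f: successors {g}; □q there: g:T. ✓
g: successors {a}; □q there: a:F. ✗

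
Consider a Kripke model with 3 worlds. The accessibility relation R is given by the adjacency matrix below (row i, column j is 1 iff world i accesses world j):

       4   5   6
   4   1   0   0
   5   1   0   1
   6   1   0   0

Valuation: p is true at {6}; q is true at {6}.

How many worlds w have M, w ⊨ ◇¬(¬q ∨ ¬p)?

1

4: successors {4}; ¬(¬q ∨ ¬p) there: 4:F. ✗
5: successors {4, 6}; ¬(¬q ∨ ¬p) there: 4:F, 6:T. ✓
6: successors {4}; ¬(¬q ∨ ¬p) there: 4:F. ✗
Satisfying worlds: {5}.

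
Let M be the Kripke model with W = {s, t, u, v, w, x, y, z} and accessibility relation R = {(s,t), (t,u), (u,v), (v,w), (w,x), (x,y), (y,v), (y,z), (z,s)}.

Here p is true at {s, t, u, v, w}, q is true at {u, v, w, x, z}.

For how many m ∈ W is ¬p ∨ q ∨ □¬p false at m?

2

s: ¬p ∨ q is F, □¬p is F. ✗
t: ¬p ∨ q is F, □¬p is F. ✗
u: ¬p ∨ q is T, □¬p is F. ✓
v: ¬p ∨ q is T, □¬p is F. ✓
w: ¬p ∨ q is T, □¬p is T. ✓
x: ¬p ∨ q is T, □¬p is T. ✓
y: ¬p ∨ q is T, □¬p is F. ✓
z: ¬p ∨ q is T, □¬p is F. ✓
Satisfying worlds: {u, v, w, x, y, z}.
So ¬p ∨ q ∨ □¬p fails at the other 2 worlds.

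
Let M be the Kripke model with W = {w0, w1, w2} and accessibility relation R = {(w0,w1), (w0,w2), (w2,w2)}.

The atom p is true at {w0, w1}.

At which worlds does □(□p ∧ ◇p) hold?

w0: successors {w1, w2}; □p ∧ ◇p there: w1:F, w2:F. ✗
w1: no successors, so □(□p ∧ ◇p) holds vacuously. ✓
w2: successors {w2}; □p ∧ ◇p there: w2:F. ✗

{w1}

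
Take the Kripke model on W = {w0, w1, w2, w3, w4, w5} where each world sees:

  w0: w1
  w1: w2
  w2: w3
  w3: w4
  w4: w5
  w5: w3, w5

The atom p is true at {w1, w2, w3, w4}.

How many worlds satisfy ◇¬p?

2

w0: successors {w1}; ¬p there: w1:F. ✗
w1: successors {w2}; ¬p there: w2:F. ✗
w2: successors {w3}; ¬p there: w3:F. ✗
w3: successors {w4}; ¬p there: w4:F. ✗
w4: successors {w5}; ¬p there: w5:T. ✓
w5: successors {w3, w5}; ¬p there: w3:F, w5:T. ✓
Satisfying worlds: {w4, w5}.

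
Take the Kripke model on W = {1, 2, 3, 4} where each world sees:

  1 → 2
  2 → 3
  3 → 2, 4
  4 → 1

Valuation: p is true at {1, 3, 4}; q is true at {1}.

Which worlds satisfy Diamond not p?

1: successors {2}; not p there: 2:T. ✓
2: successors {3}; not p there: 3:F. ✗
3: successors {2, 4}; not p there: 2:T, 4:F. ✓
4: successors {1}; not p there: 1:F. ✗

{1, 3}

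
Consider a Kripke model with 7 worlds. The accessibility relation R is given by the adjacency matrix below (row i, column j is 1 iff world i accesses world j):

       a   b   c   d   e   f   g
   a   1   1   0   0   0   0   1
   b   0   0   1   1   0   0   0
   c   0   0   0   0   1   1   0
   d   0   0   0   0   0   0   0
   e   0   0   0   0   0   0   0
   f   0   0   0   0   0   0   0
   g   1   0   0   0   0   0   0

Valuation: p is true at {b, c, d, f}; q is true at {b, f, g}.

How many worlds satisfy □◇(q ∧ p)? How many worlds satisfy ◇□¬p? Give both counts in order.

4 and 3

For □◇(q ∧ p):
a: successors {a, b, g}; ◇(q ∧ p) there: a:T, b:F, g:F. ✗
b: successors {c, d}; ◇(q ∧ p) there: c:T, d:F. ✗
c: successors {e, f}; ◇(q ∧ p) there: e:F, f:F. ✗
d: no successors, so □◇(q ∧ p) holds vacuously. ✓
e: no successors, so □◇(q ∧ p) holds vacuously. ✓
f: no successors, so □◇(q ∧ p) holds vacuously. ✓
g: successors {a}; ◇(q ∧ p) there: a:T. ✓
— 4 worlds.
For ◇□¬p:
a: successors {a, b, g}; □¬p there: a:F, b:F, g:T. ✓
b: successors {c, d}; □¬p there: c:F, d:T. ✓
c: successors {e, f}; □¬p there: e:T, f:T. ✓
d: no successors, so ◇□¬p fails. ✗
e: no successors, so ◇□¬p fails. ✗
f: no successors, so ◇□¬p fails. ✗
g: successors {a}; □¬p there: a:F. ✗
— 3 worlds.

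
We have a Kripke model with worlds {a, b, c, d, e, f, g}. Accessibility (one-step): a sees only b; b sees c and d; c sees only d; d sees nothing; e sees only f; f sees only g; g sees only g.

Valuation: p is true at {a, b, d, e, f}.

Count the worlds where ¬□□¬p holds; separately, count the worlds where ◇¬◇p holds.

For ¬□□¬p:
a: □□¬p is F. ✓
b: □□¬p is F. ✓
c: □□¬p is T. ✗
d: □□¬p is T. ✗
e: □□¬p is T. ✗
f: □□¬p is T. ✗
g: □□¬p is T. ✗
— 2 worlds.
For ◇¬◇p:
a: successors {b}; ¬◇p there: b:F. ✗
b: successors {c, d}; ¬◇p there: c:F, d:T. ✓
c: successors {d}; ¬◇p there: d:T. ✓
d: no successors, so ◇¬◇p fails. ✗
e: successors {f}; ¬◇p there: f:T. ✓
f: successors {g}; ¬◇p there: g:T. ✓
g: successors {g}; ¬◇p there: g:T. ✓
— 5 worlds.

2 and 5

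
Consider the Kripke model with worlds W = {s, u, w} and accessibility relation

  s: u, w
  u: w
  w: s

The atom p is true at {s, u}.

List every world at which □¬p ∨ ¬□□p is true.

{s, u, w}

s: □¬p is F, ¬□□p is T. ✓
u: □¬p is T, ¬□□p is F. ✓
w: □¬p is F, ¬□□p is T. ✓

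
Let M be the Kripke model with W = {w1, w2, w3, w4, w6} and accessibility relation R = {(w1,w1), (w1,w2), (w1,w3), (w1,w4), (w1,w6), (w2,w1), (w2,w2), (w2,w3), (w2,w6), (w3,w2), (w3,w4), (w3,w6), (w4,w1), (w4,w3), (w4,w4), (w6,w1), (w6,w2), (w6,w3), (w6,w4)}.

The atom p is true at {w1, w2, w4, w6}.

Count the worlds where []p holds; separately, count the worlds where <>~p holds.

1 and 4

For []p:
w1: successors {w1, w2, w3, w4, w6}; p there: w1:T, w2:T, w3:F, w4:T, w6:T. ✗
w2: successors {w1, w2, w3, w6}; p there: w1:T, w2:T, w3:F, w6:T. ✗
w3: successors {w2, w4, w6}; p there: w2:T, w4:T, w6:T. ✓
w4: successors {w1, w3, w4}; p there: w1:T, w3:F, w4:T. ✗
w6: successors {w1, w2, w3, w4}; p there: w1:T, w2:T, w3:F, w4:T. ✗
— 1 world.
For <>~p:
w1: successors {w1, w2, w3, w4, w6}; ~p there: w1:F, w2:F, w3:T, w4:F, w6:F. ✓
w2: successors {w1, w2, w3, w6}; ~p there: w1:F, w2:F, w3:T, w6:F. ✓
w3: successors {w2, w4, w6}; ~p there: w2:F, w4:F, w6:F. ✗
w4: successors {w1, w3, w4}; ~p there: w1:F, w3:T, w4:F. ✓
w6: successors {w1, w2, w3, w4}; ~p there: w1:F, w2:F, w3:T, w4:F. ✓
— 4 worlds.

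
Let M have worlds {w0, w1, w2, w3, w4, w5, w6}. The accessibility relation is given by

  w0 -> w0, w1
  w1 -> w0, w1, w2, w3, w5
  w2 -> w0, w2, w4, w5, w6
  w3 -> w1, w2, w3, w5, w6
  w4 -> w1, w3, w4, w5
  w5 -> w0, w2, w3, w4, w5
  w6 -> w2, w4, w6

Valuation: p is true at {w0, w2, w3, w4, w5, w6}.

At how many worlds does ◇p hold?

7

w0: successors {w0, w1}; p there: w0:T, w1:F. ✓
w1: successors {w0, w1, w2, w3, w5}; p there: w0:T, w1:F, w2:T, w3:T, w5:T. ✓
w2: successors {w0, w2, w4, w5, w6}; p there: w0:T, w2:T, w4:T, w5:T, w6:T. ✓
w3: successors {w1, w2, w3, w5, w6}; p there: w1:F, w2:T, w3:T, w5:T, w6:T. ✓
w4: successors {w1, w3, w4, w5}; p there: w1:F, w3:T, w4:T, w5:T. ✓
w5: successors {w0, w2, w3, w4, w5}; p there: w0:T, w2:T, w3:T, w4:T, w5:T. ✓
w6: successors {w2, w4, w6}; p there: w2:T, w4:T, w6:T. ✓
Satisfying worlds: {w0, w1, w2, w3, w4, w5, w6}.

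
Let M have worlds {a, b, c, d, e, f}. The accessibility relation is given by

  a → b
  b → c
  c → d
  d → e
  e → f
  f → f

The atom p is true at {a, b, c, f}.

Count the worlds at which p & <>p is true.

a: p is T, <>p is T. ✓
b: p is T, <>p is T. ✓
c: p is T, <>p is F. ✗
d: p is F, <>p is F. ✗
e: p is F, <>p is T. ✗
f: p is T, <>p is T. ✓
Satisfying worlds: {a, b, f}.

3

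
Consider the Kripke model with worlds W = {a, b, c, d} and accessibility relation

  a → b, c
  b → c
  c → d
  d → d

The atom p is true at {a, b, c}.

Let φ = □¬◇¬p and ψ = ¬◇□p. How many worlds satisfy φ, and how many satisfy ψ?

For □¬◇¬p:
a: successors {b, c}; ¬◇¬p there: b:T, c:F. ✗
b: successors {c}; ¬◇¬p there: c:F. ✗
c: successors {d}; ¬◇¬p there: d:F. ✗
d: successors {d}; ¬◇¬p there: d:F. ✗
— 0 worlds.
For ¬◇□p:
a: ◇□p is T. ✗
b: ◇□p is F. ✓
c: ◇□p is F. ✓
d: ◇□p is F. ✓
— 3 worlds.

0 and 3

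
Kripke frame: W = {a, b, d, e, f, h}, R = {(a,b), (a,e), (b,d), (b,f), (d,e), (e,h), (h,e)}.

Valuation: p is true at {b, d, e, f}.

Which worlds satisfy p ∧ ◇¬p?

a: p is F, ◇¬p is F. ✗
b: p is T, ◇¬p is F. ✗
d: p is T, ◇¬p is F. ✗
e: p is T, ◇¬p is T. ✓
f: p is T, ◇¬p is F. ✗
h: p is F, ◇¬p is F. ✗

{e}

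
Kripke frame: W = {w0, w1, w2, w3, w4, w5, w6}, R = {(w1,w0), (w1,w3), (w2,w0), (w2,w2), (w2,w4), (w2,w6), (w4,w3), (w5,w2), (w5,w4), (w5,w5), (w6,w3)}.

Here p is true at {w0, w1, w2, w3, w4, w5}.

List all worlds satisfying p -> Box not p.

{w0, w3, w6}

w0: p is T, Box not p is T. ✓
w1: p is T, Box not p is F. ✗
w2: p is T, Box not p is F. ✗
w3: p is T, Box not p is T. ✓
w4: p is T, Box not p is F. ✗
w5: p is T, Box not p is F. ✗
w6: p is F, Box not p is F. ✓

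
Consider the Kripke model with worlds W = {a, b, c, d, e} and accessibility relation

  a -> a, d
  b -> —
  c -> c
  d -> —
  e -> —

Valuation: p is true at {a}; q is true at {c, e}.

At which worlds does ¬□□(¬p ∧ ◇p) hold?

a: □□(¬p ∧ ◇p) is F. ✓
b: □□(¬p ∧ ◇p) is T. ✗
c: □□(¬p ∧ ◇p) is F. ✓
d: □□(¬p ∧ ◇p) is T. ✗
e: □□(¬p ∧ ◇p) is T. ✗

{a, c}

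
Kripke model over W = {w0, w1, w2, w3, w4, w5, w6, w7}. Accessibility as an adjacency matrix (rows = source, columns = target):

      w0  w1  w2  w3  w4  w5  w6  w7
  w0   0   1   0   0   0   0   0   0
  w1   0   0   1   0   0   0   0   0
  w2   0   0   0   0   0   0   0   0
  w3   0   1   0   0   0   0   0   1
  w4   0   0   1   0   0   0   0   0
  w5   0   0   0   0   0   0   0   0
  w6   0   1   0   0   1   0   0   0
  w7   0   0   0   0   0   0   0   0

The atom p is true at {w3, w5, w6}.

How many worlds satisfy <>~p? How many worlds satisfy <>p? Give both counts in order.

For <>~p:
w0: successors {w1}; ~p there: w1:T. ✓
w1: successors {w2}; ~p there: w2:T. ✓
w2: no successors, so <>~p fails. ✗
w3: successors {w1, w7}; ~p there: w1:T, w7:T. ✓
w4: successors {w2}; ~p there: w2:T. ✓
w5: no successors, so <>~p fails. ✗
w6: successors {w1, w4}; ~p there: w1:T, w4:T. ✓
w7: no successors, so <>~p fails. ✗
— 5 worlds.
For <>p:
w0: successors {w1}; p there: w1:F. ✗
w1: successors {w2}; p there: w2:F. ✗
w2: no successors, so <>p fails. ✗
w3: successors {w1, w7}; p there: w1:F, w7:F. ✗
w4: successors {w2}; p there: w2:F. ✗
w5: no successors, so <>p fails. ✗
w6: successors {w1, w4}; p there: w1:F, w4:F. ✗
w7: no successors, so <>p fails. ✗
— 0 worlds.

5 and 0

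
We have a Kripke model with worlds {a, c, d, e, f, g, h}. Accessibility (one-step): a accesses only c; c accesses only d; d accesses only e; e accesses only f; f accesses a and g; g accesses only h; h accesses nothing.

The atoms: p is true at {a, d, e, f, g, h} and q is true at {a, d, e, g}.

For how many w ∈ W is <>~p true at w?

a: successors {c}; ~p there: c:T. ✓
c: successors {d}; ~p there: d:F. ✗
d: successors {e}; ~p there: e:F. ✗
e: successors {f}; ~p there: f:F. ✗
f: successors {a, g}; ~p there: a:F, g:F. ✗
g: successors {h}; ~p there: h:F. ✗
h: no successors, so <>~p fails. ✗
Satisfying worlds: {a}.

1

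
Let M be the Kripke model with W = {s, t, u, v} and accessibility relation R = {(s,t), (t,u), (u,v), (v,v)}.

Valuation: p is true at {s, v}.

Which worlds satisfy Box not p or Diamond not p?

{s, t}

s: Box not p is T, Diamond not p is T. ✓
t: Box not p is T, Diamond not p is T. ✓
u: Box not p is F, Diamond not p is F. ✗
v: Box not p is F, Diamond not p is F. ✗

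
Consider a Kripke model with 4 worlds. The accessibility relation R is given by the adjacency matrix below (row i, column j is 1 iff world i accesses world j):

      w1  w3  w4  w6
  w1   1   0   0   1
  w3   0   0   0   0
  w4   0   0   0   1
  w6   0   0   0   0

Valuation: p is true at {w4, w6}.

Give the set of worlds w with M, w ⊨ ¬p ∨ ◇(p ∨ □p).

{w1, w3, w4}

w1: ¬p is T, ◇(p ∨ □p) is T. ✓
w3: ¬p is T, ◇(p ∨ □p) is F. ✓
w4: ¬p is F, ◇(p ∨ □p) is T. ✓
w6: ¬p is F, ◇(p ∨ □p) is F. ✗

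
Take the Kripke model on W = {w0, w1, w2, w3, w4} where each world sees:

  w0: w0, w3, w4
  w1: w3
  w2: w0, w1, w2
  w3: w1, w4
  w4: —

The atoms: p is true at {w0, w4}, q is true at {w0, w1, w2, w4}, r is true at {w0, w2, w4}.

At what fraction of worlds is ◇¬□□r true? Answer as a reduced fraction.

4/5

w0: successors {w0, w3, w4}; ¬□□r there: w0:T, w3:T, w4:F. ✓
w1: successors {w3}; ¬□□r there: w3:T. ✓
w2: successors {w0, w1, w2}; ¬□□r there: w0:T, w1:T, w2:T. ✓
w3: successors {w1, w4}; ¬□□r there: w1:T, w4:F. ✓
w4: no successors, so ◇¬□□r fails. ✗
That's 4 of 5 worlds, so 4/5.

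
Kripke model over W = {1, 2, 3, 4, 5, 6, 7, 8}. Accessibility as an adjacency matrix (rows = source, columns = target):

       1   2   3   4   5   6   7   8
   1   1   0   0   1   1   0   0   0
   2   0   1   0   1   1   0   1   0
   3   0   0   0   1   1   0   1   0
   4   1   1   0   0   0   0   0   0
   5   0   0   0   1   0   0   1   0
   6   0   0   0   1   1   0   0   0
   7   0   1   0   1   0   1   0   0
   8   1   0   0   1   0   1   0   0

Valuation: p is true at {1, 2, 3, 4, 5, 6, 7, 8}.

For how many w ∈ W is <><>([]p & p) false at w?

1: successors {1, 4, 5}; <>([]p & p) there: 1:T, 4:T, 5:T. ✓
2: successors {2, 4, 5, 7}; <>([]p & p) there: 2:T, 4:T, 5:T, 7:T. ✓
3: successors {4, 5, 7}; <>([]p & p) there: 4:T, 5:T, 7:T. ✓
4: successors {1, 2}; <>([]p & p) there: 1:T, 2:T. ✓
5: successors {4, 7}; <>([]p & p) there: 4:T, 7:T. ✓
6: successors {4, 5}; <>([]p & p) there: 4:T, 5:T. ✓
7: successors {2, 4, 6}; <>([]p & p) there: 2:T, 4:T, 6:T. ✓
8: successors {1, 4, 6}; <>([]p & p) there: 1:T, 4:T, 6:T. ✓
Satisfying worlds: {1, 2, 3, 4, 5, 6, 7, 8}.
So <><>([]p & p) fails at the other 0 worlds.

0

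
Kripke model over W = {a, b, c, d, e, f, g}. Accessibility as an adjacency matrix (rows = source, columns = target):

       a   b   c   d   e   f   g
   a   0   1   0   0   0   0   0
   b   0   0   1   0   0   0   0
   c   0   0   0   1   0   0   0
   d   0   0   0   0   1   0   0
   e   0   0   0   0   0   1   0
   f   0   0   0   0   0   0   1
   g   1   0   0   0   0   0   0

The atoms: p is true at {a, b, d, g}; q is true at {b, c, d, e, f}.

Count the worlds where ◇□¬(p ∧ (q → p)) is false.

a: successors {b}; □¬(p ∧ (q → p)) there: b:T. ✓
b: successors {c}; □¬(p ∧ (q → p)) there: c:F. ✗
c: successors {d}; □¬(p ∧ (q → p)) there: d:T. ✓
d: successors {e}; □¬(p ∧ (q → p)) there: e:T. ✓
e: successors {f}; □¬(p ∧ (q → p)) there: f:F. ✗
f: successors {g}; □¬(p ∧ (q → p)) there: g:F. ✗
g: successors {a}; □¬(p ∧ (q → p)) there: a:F. ✗
Satisfying worlds: {a, c, d}.
So ◇□¬(p ∧ (q → p)) fails at the other 4 worlds.

4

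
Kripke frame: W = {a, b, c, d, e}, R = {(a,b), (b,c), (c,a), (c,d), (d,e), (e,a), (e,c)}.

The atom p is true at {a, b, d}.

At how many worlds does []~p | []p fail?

1

a: []~p is F, []p is T. ✓
b: []~p is T, []p is F. ✓
c: []~p is F, []p is T. ✓
d: []~p is T, []p is F. ✓
e: []~p is F, []p is F. ✗
Satisfying worlds: {a, b, c, d}.
So []~p | []p fails at the other 1 world.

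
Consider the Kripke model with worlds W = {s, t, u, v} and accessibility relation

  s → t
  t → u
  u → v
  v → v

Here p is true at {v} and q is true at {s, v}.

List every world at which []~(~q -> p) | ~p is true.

{s, t, u}

s: []~(~q -> p) is T, ~p is T. ✓
t: []~(~q -> p) is T, ~p is T. ✓
u: []~(~q -> p) is F, ~p is T. ✓
v: []~(~q -> p) is F, ~p is F. ✗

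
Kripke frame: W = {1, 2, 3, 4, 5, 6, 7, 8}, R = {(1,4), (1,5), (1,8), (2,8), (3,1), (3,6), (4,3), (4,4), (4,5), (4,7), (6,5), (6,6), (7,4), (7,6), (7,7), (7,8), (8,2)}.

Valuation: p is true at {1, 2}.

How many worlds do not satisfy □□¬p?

4

1: successors {4, 5, 8}; □¬p there: 4:T, 5:T, 8:F. ✗
2: successors {8}; □¬p there: 8:F. ✗
3: successors {1, 6}; □¬p there: 1:T, 6:T. ✓
4: successors {3, 4, 5, 7}; □¬p there: 3:F, 4:T, 5:T, 7:T. ✗
5: no successors, so □□¬p holds vacuously. ✓
6: successors {5, 6}; □¬p there: 5:T, 6:T. ✓
7: successors {4, 6, 7, 8}; □¬p there: 4:T, 6:T, 7:T, 8:F. ✗
8: successors {2}; □¬p there: 2:T. ✓
Satisfying worlds: {3, 5, 6, 8}.
So □□¬p fails at the other 4 worlds.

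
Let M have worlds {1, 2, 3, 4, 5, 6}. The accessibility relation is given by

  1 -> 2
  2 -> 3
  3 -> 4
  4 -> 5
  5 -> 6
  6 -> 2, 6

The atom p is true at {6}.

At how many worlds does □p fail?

5

1: successors {2}; p there: 2:F. ✗
2: successors {3}; p there: 3:F. ✗
3: successors {4}; p there: 4:F. ✗
4: successors {5}; p there: 5:F. ✗
5: successors {6}; p there: 6:T. ✓
6: successors {2, 6}; p there: 2:F, 6:T. ✗
Satisfying worlds: {5}.
So □p fails at the other 5 worlds.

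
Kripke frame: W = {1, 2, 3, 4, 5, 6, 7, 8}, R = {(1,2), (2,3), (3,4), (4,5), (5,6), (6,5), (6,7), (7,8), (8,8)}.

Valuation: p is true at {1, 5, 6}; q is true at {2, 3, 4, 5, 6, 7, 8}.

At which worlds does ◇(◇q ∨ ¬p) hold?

1: successors {2}; ◇q ∨ ¬p there: 2:T. ✓
2: successors {3}; ◇q ∨ ¬p there: 3:T. ✓
3: successors {4}; ◇q ∨ ¬p there: 4:T. ✓
4: successors {5}; ◇q ∨ ¬p there: 5:T. ✓
5: successors {6}; ◇q ∨ ¬p there: 6:T. ✓
6: successors {5, 7}; ◇q ∨ ¬p there: 5:T, 7:T. ✓
7: successors {8}; ◇q ∨ ¬p there: 8:T. ✓
8: successors {8}; ◇q ∨ ¬p there: 8:T. ✓

{1, 2, 3, 4, 5, 6, 7, 8}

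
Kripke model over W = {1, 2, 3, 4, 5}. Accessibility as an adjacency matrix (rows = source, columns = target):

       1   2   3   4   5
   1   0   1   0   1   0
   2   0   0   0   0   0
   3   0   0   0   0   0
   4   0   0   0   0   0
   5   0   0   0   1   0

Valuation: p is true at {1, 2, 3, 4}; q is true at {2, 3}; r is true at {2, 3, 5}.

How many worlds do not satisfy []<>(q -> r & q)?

2

1: successors {2, 4}; <>(q -> r & q) there: 2:F, 4:F. ✗
2: no successors, so []<>(q -> r & q) holds vacuously. ✓
3: no successors, so []<>(q -> r & q) holds vacuously. ✓
4: no successors, so []<>(q -> r & q) holds vacuously. ✓
5: successors {4}; <>(q -> r & q) there: 4:F. ✗
Satisfying worlds: {2, 3, 4}.
So []<>(q -> r & q) fails at the other 2 worlds.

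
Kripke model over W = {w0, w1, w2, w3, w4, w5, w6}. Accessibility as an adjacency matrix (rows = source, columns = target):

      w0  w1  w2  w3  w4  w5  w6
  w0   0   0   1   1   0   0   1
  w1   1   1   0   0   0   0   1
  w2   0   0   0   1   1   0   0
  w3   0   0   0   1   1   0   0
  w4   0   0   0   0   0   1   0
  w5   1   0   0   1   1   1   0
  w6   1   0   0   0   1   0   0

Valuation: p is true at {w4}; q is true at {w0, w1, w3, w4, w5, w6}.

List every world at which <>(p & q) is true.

w0: successors {w2, w3, w6}; p & q there: w2:F, w3:F, w6:F. ✗
w1: successors {w0, w1, w6}; p & q there: w0:F, w1:F, w6:F. ✗
w2: successors {w3, w4}; p & q there: w3:F, w4:T. ✓
w3: successors {w3, w4}; p & q there: w3:F, w4:T. ✓
w4: successors {w5}; p & q there: w5:F. ✗
w5: successors {w0, w3, w4, w5}; p & q there: w0:F, w3:F, w4:T, w5:F. ✓
w6: successors {w0, w4}; p & q there: w0:F, w4:T. ✓

{w2, w3, w5, w6}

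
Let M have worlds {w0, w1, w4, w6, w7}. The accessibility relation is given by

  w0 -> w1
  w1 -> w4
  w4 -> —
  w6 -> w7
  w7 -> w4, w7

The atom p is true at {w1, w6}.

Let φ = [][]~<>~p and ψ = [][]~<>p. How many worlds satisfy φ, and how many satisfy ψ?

3 and 5

For [][]~<>~p:
w0: successors {w1}; []~<>~p there: w1:T. ✓
w1: successors {w4}; []~<>~p there: w4:T. ✓
w4: no successors, so [][]~<>~p holds vacuously. ✓
w6: successors {w7}; []~<>~p there: w7:F. ✗
w7: successors {w4, w7}; []~<>~p there: w4:T, w7:F. ✗
— 3 worlds.
For [][]~<>p:
w0: successors {w1}; []~<>p there: w1:T. ✓
w1: successors {w4}; []~<>p there: w4:T. ✓
w4: no successors, so [][]~<>p holds vacuously. ✓
w6: successors {w7}; []~<>p there: w7:T. ✓
w7: successors {w4, w7}; []~<>p there: w4:T, w7:T. ✓
— 5 worlds.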